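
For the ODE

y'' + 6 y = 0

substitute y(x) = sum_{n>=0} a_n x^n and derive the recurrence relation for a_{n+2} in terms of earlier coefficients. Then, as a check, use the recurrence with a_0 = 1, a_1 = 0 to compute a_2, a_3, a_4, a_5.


Substitute y = sum_n a_n x^n into y'' + (const) y = 0.
y''(x) = sum_{n>=0} (n+2)(n+1) a_{n+2} x^n.
The ODE becomes sum_n [(n+2)(n+1) a_{n+2} + 6 a_n] x^n = 0.
Setting each coefficient to zero gives the recurrence:
  (n+2)(n+1) a_{n+2} + 6 a_n = 0,
  a_{n+2} = -6 / ((n+1)(n+2)) a_n.

Check with a_0 = 1, a_1 = 0 (apply the recurrence for n = 0, 1, 2, 3): a_0 = 1, a_1 = 0, a_2 = -3, a_3 = 0, a_4 = 3/2, a_5 = 0.

a_{n+2} = -6/((n+1)(n+2)) * a_n; check: a_0 = 1, a_1 = 0, a_2 = -3, a_3 = 0, a_4 = 3/2, a_5 = 0


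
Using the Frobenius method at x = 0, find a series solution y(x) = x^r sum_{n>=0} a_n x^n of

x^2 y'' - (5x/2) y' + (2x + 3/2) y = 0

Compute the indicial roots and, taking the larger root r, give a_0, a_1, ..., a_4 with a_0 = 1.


Write in Frobenius form y'' + (p(x)/x) y' + (q(x)/x^2) y = 0:
  p(x) = -5/2,  q(x) = 2x + 3/2.
Indicial equation: r(r-1) + (-5/2) r + (3/2) = 0 -> roots r_1 = 3, r_2 = 1/2.
Take r = r_1 = 3. Let y(x) = x^r sum_{n>=0} a_n x^n with a_0 = 1.
Substitute y = x^r sum a_n x^n and match x^{r+n}. The recurrence is
  D(n) a_n + 2 a_{n-1} = 0,  where D(n) = (r+n)(r+n-1) + (-5/2)(r+n) + (3/2).
  a_n = -2 / D(n) * a_{n-1}.
Since the indicial polynomial factors as (r - r_1)(r - r_2), D(n) = (r_1 + n - r_1)(r_1 + n - r_2) = n(n + 5/2).
Evaluating step by step (a_0 = 1):
  n = 1: D(1) = 1(1 + 5/2) = 7/2; numerator = -2(1) = -2; a_1 = (-2)/(7/2) = -4/7
  n = 2: D(2) = 2(2 + 5/2) = 9; numerator = -2(-4/7) = 8/7; a_2 = (8/7)/(9) = 8/63
  n = 3: D(3) = 3(3 + 5/2) = 33/2; numerator = -2(8/63) = -16/63; a_3 = (-16/63)/(33/2) = -32/2079
  n = 4: D(4) = 4(4 + 5/2) = 26; numerator = -2(-32/2079) = 64/2079; a_4 = (64/2079)/(26) = 32/27027

r = 3; a_0 = 1; a_1 = -4/7; a_2 = 8/63; a_3 = -32/2079; a_4 = 32/27027


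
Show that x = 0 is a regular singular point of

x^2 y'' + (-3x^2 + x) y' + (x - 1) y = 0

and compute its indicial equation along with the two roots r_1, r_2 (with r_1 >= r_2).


Divide by x^2 to reach normal form y'' + P_1(x) y' + P_2(x) y = 0 with P_1(x) = -3 + 1/x and P_2(x) = 1/x - 1/x^2.
x = 0 is a singular point because the y'-coefficient -3 + 1/x has a pole at x = 0 and the y-coefficient 1/x - 1/x^2 has a pole at x = 0.
It is a regular singular point because x P_1(x) = p(x) = 1 - 3x and x^2 P_2(x) = q(x) = x - 1 are polynomials, hence analytic at x = 0.
p(0) = 1,  q(0) = -1.
Indicial equation: r(r-1) + p(0) r + q(0) = 0, i.e. r^2 + (p(0) - 1) r + q(0) = 0, i.e. r^2 - 1 = 0.
Discriminant: (0)^2 - 4(-1) = 4, so r = (0 ± 2)/2.
Solving: r_1 = 1, r_2 = -1.

indicial: r^2 - 1 = 0; roots r_1 = 1, r_2 = -1


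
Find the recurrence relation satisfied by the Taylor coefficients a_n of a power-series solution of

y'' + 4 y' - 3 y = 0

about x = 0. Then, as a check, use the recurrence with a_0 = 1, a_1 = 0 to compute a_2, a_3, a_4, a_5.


Substitute y = sum_n a_n x^n.
y''(x) has coefficient (n+2)(n+1) a_{n+2} at x^n;
4 y'(x) has coefficient 4 (n+1) a_{n+1} at x^n;
-3 y(x) has coefficient -3 a_n at x^n.
Matching x^n: (n+2)(n+1) a_{n+2} + 4 (n+1) a_{n+1} - 3 a_n = 0.
Thus a_{n+2} = [-4 (n+1) a_{n+1} + 3 a_n] / ((n+1)(n+2)).

Check with a_0 = 1, a_1 = 0 (apply the recurrence for n = 0, 1, 2, 3): a_0 = 1, a_1 = 0, a_2 = 3/2, a_3 = -2, a_4 = 19/8, a_5 = -11/5.

a_(n+2) = [-4 (n+1) a_(n+1) + 3 a_n] / ((n+1)(n+2)); check: a_0 = 1, a_1 = 0, a_2 = 3/2, a_3 = -2, a_4 = 19/8, a_5 = -11/5


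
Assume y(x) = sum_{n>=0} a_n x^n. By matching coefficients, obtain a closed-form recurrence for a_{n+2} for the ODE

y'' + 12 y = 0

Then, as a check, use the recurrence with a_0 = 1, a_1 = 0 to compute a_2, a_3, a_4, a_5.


Substitute y = sum_n a_n x^n into y'' + (const) y = 0.
y''(x) = sum_{n>=0} (n+2)(n+1) a_{n+2} x^n.
The ODE becomes sum_n [(n+2)(n+1) a_{n+2} + 12 a_n] x^n = 0.
Setting each coefficient to zero gives the recurrence:
  (n+2)(n+1) a_{n+2} + 12 a_n = 0,
  a_{n+2} = -12 / ((n+1)(n+2)) a_n.

Check with a_0 = 1, a_1 = 0 (apply the recurrence for n = 0, 1, 2, 3): a_0 = 1, a_1 = 0, a_2 = -6, a_3 = 0, a_4 = 6, a_5 = 0.

a_{n+2} = -12/((n+1)(n+2)) * a_n; check: a_0 = 1, a_1 = 0, a_2 = -6, a_3 = 0, a_4 = 6, a_5 = 0


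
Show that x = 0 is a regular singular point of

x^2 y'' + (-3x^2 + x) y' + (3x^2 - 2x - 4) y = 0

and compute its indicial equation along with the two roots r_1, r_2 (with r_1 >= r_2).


Divide by x^2 to reach normal form y'' + P_1(x) y' + P_2(x) y = 0 with P_1(x) = -3 + 1/x and P_2(x) = 3 - 2/x - 4/x^2.
x = 0 is a singular point because the y'-coefficient -3 + 1/x has a pole at x = 0 and the y-coefficient 3 - 2/x - 4/x^2 has a pole at x = 0.
It is a regular singular point because x P_1(x) = p(x) = 1 - 3x and x^2 P_2(x) = q(x) = 3x^2 - 2x - 4 are polynomials, hence analytic at x = 0.
p(0) = 1,  q(0) = -4.
Indicial equation: r(r-1) + p(0) r + q(0) = 0, i.e. r^2 + (p(0) - 1) r + q(0) = 0, i.e. r^2 - 4 = 0.
Discriminant: (0)^2 - 4(-4) = 16, so r = (0 ± 4)/2.
Solving: r_1 = 2, r_2 = -2.

indicial: r^2 - 4 = 0; roots r_1 = 2, r_2 = -2


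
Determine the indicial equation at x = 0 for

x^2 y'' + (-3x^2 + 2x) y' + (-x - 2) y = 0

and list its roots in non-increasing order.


Divide by x^2 to reach normal form y'' + P_1(x) y' + P_2(x) y = 0 with P_1(x) = -3 + 2/x and P_2(x) = -1/x - 2/x^2.
x = 0 is a singular point because the y'-coefficient -3 + 2/x has a pole at x = 0 and the y-coefficient -1/x - 2/x^2 has a pole at x = 0.
It is a regular singular point because x P_1(x) = p(x) = 2 - 3x and x^2 P_2(x) = q(x) = -x - 2 are polynomials, hence analytic at x = 0.
p(0) = 2,  q(0) = -2.
Indicial equation: r(r-1) + p(0) r + q(0) = 0, i.e. r^2 + (p(0) - 1) r + q(0) = 0, i.e. r^2 + 1 r - 2 = 0.
Discriminant: (1)^2 - 4(-2) = 9, so r = (-1 ± 3)/2.
Solving: r_1 = 1, r_2 = -2.

indicial: r^2 + 1 r - 2 = 0; roots r_1 = 1, r_2 = -2


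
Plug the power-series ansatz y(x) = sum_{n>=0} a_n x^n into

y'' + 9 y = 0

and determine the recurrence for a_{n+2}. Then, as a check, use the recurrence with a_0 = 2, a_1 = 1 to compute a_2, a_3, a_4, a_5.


Substitute y = sum_n a_n x^n into y'' + (const) y = 0.
y''(x) = sum_{n>=0} (n+2)(n+1) a_{n+2} x^n.
The ODE becomes sum_n [(n+2)(n+1) a_{n+2} + 9 a_n] x^n = 0.
Setting each coefficient to zero gives the recurrence:
  (n+2)(n+1) a_{n+2} + 9 a_n = 0,
  a_{n+2} = -9 / ((n+1)(n+2)) a_n.

Check with a_0 = 2, a_1 = 1 (apply the recurrence for n = 0, 1, 2, 3): a_0 = 2, a_1 = 1, a_2 = -9, a_3 = -3/2, a_4 = 27/4, a_5 = 27/40.

a_{n+2} = -9/((n+1)(n+2)) * a_n; check: a_0 = 2, a_1 = 1, a_2 = -9, a_3 = -3/2, a_4 = 27/4, a_5 = 27/40


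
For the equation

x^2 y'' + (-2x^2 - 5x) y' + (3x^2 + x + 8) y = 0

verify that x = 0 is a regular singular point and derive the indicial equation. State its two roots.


Divide by x^2 to reach normal form y'' + P_1(x) y' + P_2(x) y = 0 with P_1(x) = -2 - 5/x and P_2(x) = 3 + 1/x + 8/x^2.
x = 0 is a singular point because the y'-coefficient -2 - 5/x has a pole at x = 0 and the y-coefficient 3 + 1/x + 8/x^2 has a pole at x = 0.
It is a regular singular point because x P_1(x) = p(x) = -2x - 5 and x^2 P_2(x) = q(x) = 3x^2 + x + 8 are polynomials, hence analytic at x = 0.
p(0) = -5,  q(0) = 8.
Indicial equation: r(r-1) + p(0) r + q(0) = 0, i.e. r^2 + (p(0) - 1) r + q(0) = 0, i.e. r^2 - 6 r + 8 = 0.
Discriminant: (-6)^2 - 4(8) = 4, so r = (6 ± 2)/2.
Solving: r_1 = 4, r_2 = 2.

indicial: r^2 - 6 r + 8 = 0; roots r_1 = 4, r_2 = 2


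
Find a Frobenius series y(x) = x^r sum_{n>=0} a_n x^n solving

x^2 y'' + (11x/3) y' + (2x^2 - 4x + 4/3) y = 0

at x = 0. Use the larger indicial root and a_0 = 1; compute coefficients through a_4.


Write in Frobenius form y'' + (p(x)/x) y' + (q(x)/x^2) y = 0:
  p(x) = 11/3,  q(x) = 2x^2 - 4x + 4/3.
Indicial equation: r(r-1) + (11/3) r + (4/3) = 0 -> roots r_1 = -2/3, r_2 = -2.
Take r = r_1 = -2/3. Let y(x) = x^r sum_{n>=0} a_n x^n with a_0 = 1.
Substitute y = x^r sum a_n x^n and match x^{r+n}. The recurrence is
  D(n) a_n - 4 a_{n-1} + 2 a_{n-2} = 0,  where D(n) = (r+n)(r+n-1) + (11/3)(r+n) + (4/3).
  a_n = [4 a_{n-1} - 2 a_{n-2}] / D(n).
Since the indicial polynomial factors as (r - r_1)(r - r_2), D(n) = (r_1 + n - r_1)(r_1 + n - r_2) = n(n + 4/3).
Evaluating step by step (a_0 = 1):
  n = 1: D(1) = 1(1 + 4/3) = 7/3; numerator = 4(1) = 4; a_1 = (4)/(7/3) = 12/7
  n = 2: D(2) = 2(2 + 4/3) = 20/3; numerator = 4(12/7) - 2(1) = 34/7; a_2 = (34/7)/(20/3) = 51/70
  n = 3: D(3) = 3(3 + 4/3) = 13; numerator = 4(51/70) - 2(12/7) = -18/35; a_3 = (-18/35)/(13) = -18/455
  n = 4: D(4) = 4(4 + 4/3) = 64/3; numerator = 4(-18/455) - 2(51/70) = -21/13; a_4 = (-21/13)/(64/3) = -63/832

r = -2/3; a_0 = 1; a_1 = 12/7; a_2 = 51/70; a_3 = -18/455; a_4 = -63/832


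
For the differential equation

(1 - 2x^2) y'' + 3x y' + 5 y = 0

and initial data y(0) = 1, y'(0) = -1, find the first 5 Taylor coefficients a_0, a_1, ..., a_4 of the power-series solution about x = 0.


Ansatz: y(x) = sum_{n>=0} a_n x^n, so y'(x) = sum_{n>=1} n a_n x^(n-1) and y''(x) = sum_{n>=2} n(n-1) a_n x^(n-2).
Substitute into P(x) y'' + Q(x) y' + R(x) y = 0 with P(x) = 1 - 2x^2, Q(x) = 3x, R(x) = 5, and match powers of x.
Initial conditions: a_0 = 1, a_1 = -1.
Setting the coefficient of each power of x to zero and solving order by order (substituting the coefficients already found):
  x^0: 2 a_2 + 5 a_0 = 0  ->  2 a_2 = -5 a_0 = -5  ->  a_2 = -5/2
  x^1: 6 a_3 + 8 a_1 = 0  ->  6 a_3 = -8 a_1 = 8  ->  a_3 = 4/3
  x^2: 12 a_4 + 7 a_2 = 0  ->  12 a_4 = -7 a_2 = 35/2  ->  a_4 = 35/24
Truncated series: y(x) = 1 - x - (5/2) x^2 + (4/3) x^3 + (35/24) x^4 + O(x^5).

a_0 = 1; a_1 = -1; a_2 = -5/2; a_3 = 4/3; a_4 = 35/24


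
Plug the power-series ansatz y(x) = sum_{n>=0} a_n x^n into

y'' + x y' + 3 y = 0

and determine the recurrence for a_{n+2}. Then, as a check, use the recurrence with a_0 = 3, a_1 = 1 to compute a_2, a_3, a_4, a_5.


Substitute y = sum_n a_n x^n.
y''(x) has coefficient (n+2)(n+1) a_{n+2} at x^n;
x y'(x) has coefficient n a_n at x^n (shift);
3 y(x) has coefficient 3 a_n at x^n.
Matching x^n: (n+2)(n+1) a_{n+2} + (n + 3) a_n = 0.
Thus a_{n+2} = (-n - 3) / ((n+1)(n+2)) * a_n.

Check with a_0 = 3, a_1 = 1 (apply the recurrence for n = 0, 1, 2, 3): a_0 = 3, a_1 = 1, a_2 = -9/2, a_3 = -2/3, a_4 = 15/8, a_5 = 1/5.

a_(n+2) = (-n - 3) / ((n+1)(n+2)) * a_n; check: a_0 = 3, a_1 = 1, a_2 = -9/2, a_3 = -2/3, a_4 = 15/8, a_5 = 1/5


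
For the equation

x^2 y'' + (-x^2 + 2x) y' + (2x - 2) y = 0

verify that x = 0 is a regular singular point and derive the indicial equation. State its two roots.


Divide by x^2 to reach normal form y'' + P_1(x) y' + P_2(x) y = 0 with P_1(x) = -1 + 2/x and P_2(x) = 2/x - 2/x^2.
x = 0 is a singular point because the y'-coefficient -1 + 2/x has a pole at x = 0 and the y-coefficient 2/x - 2/x^2 has a pole at x = 0.
It is a regular singular point because x P_1(x) = p(x) = 2 - x and x^2 P_2(x) = q(x) = 2x - 2 are polynomials, hence analytic at x = 0.
p(0) = 2,  q(0) = -2.
Indicial equation: r(r-1) + p(0) r + q(0) = 0, i.e. r^2 + (p(0) - 1) r + q(0) = 0, i.e. r^2 + 1 r - 2 = 0.
Discriminant: (1)^2 - 4(-2) = 9, so r = (-1 ± 3)/2.
Solving: r_1 = 1, r_2 = -2.

indicial: r^2 + 1 r - 2 = 0; roots r_1 = 1, r_2 = -2


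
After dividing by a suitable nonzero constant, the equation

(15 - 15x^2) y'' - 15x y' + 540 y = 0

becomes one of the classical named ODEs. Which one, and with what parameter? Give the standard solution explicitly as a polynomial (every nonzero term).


All three coefficients share the factor 15; dividing through by 15 gives  (1 - x^2) y'' - x y' + 36 y = 0.
This matches the Chebyshev equation (1 - x^2) y'' - x y' + n^2 y = 0 (note the -x y' term, not -2x y') with n^2 = 36, so n = 6; the polynomial solution is T_6(x).
With y = sum_k a_k x^k, matching x^k gives (k+2)(k+1) a_{k+2} = (k^2 - n^2) a_k = (k - 6)(k + 6) a_k. The right side vanishes at k = 6, so the series with the parity of 6 terminates at degree 6.
Standard normalization: leading coefficient of T_n is 2^(n-1), so a_6 = 2^5 = 32. Work downward with a_k = (k+1)(k+2) a_{k+2} / ((k - 6)(k + 6)):
  a_4 = (5)(6)(32) / ((4 - 6)(4 + 6)) = 960/(-20) = -48
  a_2 = (3)(4)(-48) / ((2 - 6)(2 + 6)) = -576/(-32) = 18
  a_0 = (1)(2)(18) / ((0 - 6)(0 + 6)) = 36/(-36) = -1
Hence T_6(x) = 32 x^6 - 48 x^4 + 18 x^2 - 1.

T_6(x); series = 32 x^6 - 48 x^4 + 18 x^2 - 1


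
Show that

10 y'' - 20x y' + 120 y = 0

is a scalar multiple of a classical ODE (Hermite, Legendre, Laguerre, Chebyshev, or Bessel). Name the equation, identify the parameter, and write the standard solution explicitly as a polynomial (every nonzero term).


All three coefficients share the factor 10; dividing through by 10 gives  y'' - 2x y' + 12 y = 0.
This matches the Hermite equation y'' - 2x y' + 2n y = 0 with 2n = 12, so n = 6; the polynomial solution is H_6(x).
With y = sum_k a_k x^k, matching x^k gives (k+2)(k+1) a_{k+2} = 2(k - n) a_k = 2(k - 6) a_k. The right side vanishes at k = 6, so the series with the parity of 6 terminates at degree 6.
Standard normalization: leading coefficient of H_n is 2^n, so a_6 = 2^6 = 64. Work downward with a_k = (k+1)(k+2) a_{k+2} / (2(k - n)):
  a_4 = (5)(6)(64) / (2(4 - 6)) = 1920/(-4) = -480
  a_2 = (3)(4)(-480) / (2(2 - 6)) = -5760/(-8) = 720
  a_0 = (1)(2)(720) / (2(0 - 6)) = 1440/(-12) = -120
Hence H_6(x) = 64 x^6 - 480 x^4 + 720 x^2 - 120.

H_6(x); series = 64 x^6 - 480 x^4 + 720 x^2 - 120


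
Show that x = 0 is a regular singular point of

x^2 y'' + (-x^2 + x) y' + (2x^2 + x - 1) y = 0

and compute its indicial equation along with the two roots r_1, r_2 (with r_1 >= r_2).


Divide by x^2 to reach normal form y'' + P_1(x) y' + P_2(x) y = 0 with P_1(x) = -1 + 1/x and P_2(x) = 2 + 1/x - 1/x^2.
x = 0 is a singular point because the y'-coefficient -1 + 1/x has a pole at x = 0 and the y-coefficient 2 + 1/x - 1/x^2 has a pole at x = 0.
It is a regular singular point because x P_1(x) = p(x) = 1 - x and x^2 P_2(x) = q(x) = 2x^2 + x - 1 are polynomials, hence analytic at x = 0.
p(0) = 1,  q(0) = -1.
Indicial equation: r(r-1) + p(0) r + q(0) = 0, i.e. r^2 + (p(0) - 1) r + q(0) = 0, i.e. r^2 - 1 = 0.
Discriminant: (0)^2 - 4(-1) = 4, so r = (0 ± 2)/2.
Solving: r_1 = 1, r_2 = -1.

indicial: r^2 - 1 = 0; roots r_1 = 1, r_2 = -1


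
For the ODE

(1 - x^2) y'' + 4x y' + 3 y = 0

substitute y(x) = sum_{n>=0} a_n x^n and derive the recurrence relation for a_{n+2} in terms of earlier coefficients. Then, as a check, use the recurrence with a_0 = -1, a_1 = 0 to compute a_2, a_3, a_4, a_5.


Substitute y = sum_n a_n x^n.
(1 - 1 x^2) y'' contributes (n+2)(n+1) a_{n+2} - n(n-1) a_n at x^n.
4 x y'(x) contributes 4 n a_n at x^n.
3 y(x) contributes 3 a_n at x^n.
Matching x^n: (n+2)(n+1) a_{n+2} + (-n(n-1) + 4 n + 3) a_n = 0.
Thus a_{n+2} = (n(n-1) - 4 n - 3) / ((n+1)(n+2)) * a_n.

Check with a_0 = -1, a_1 = 0 (apply the recurrence for n = 0, 1, 2, 3): a_0 = -1, a_1 = 0, a_2 = 3/2, a_3 = 0, a_4 = -9/8, a_5 = 0.

a_(n+2) = (n(n-1) - 4 n - 3) / ((n+1)(n+2)) * a_n; check: a_0 = -1, a_1 = 0, a_2 = 3/2, a_3 = 0, a_4 = -9/8, a_5 = 0


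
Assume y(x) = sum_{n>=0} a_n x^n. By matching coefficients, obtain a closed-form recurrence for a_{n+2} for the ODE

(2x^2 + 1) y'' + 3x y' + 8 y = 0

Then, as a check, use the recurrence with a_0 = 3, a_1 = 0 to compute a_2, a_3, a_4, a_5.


Substitute y = sum_n a_n x^n.
(1 + 2 x^2) y'' contributes (n+2)(n+1) a_{n+2} + 2 n(n-1) a_n at x^n.
3 x y'(x) contributes 3 n a_n at x^n.
8 y(x) contributes 8 a_n at x^n.
Matching x^n: (n+2)(n+1) a_{n+2} + (2 n(n-1) + 3 n + 8) a_n = 0.
Thus a_{n+2} = (-2 n(n-1) - 3 n - 8) / ((n+1)(n+2)) * a_n.

Check with a_0 = 3, a_1 = 0 (apply the recurrence for n = 0, 1, 2, 3): a_0 = 3, a_1 = 0, a_2 = -12, a_3 = 0, a_4 = 18, a_5 = 0.

a_(n+2) = (-2 n(n-1) - 3 n - 8) / ((n+1)(n+2)) * a_n; check: a_0 = 3, a_1 = 0, a_2 = -12, a_3 = 0, a_4 = 18, a_5 = 0


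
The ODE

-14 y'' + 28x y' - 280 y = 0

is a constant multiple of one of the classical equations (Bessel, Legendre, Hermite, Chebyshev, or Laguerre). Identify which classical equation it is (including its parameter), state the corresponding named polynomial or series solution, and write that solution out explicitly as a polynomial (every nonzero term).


All three coefficients share the factor -14; dividing through by -14 gives  y'' - 2x y' + 20 y = 0.
This matches the Hermite equation y'' - 2x y' + 2n y = 0 with 2n = 20, so n = 10; the polynomial solution is H_10(x).
With y = sum_k a_k x^k, matching x^k gives (k+2)(k+1) a_{k+2} = 2(k - n) a_k = 2(k - 10) a_k. The right side vanishes at k = 10, so the series with the parity of 10 terminates at degree 10.
Standard normalization: leading coefficient of H_n is 2^n, so a_10 = 2^10 = 1024. Work downward with a_k = (k+1)(k+2) a_{k+2} / (2(k - n)):
  a_8 = (9)(10)(1024) / (2(8 - 10)) = 92160/(-4) = -23040
  a_6 = (7)(8)(-23040) / (2(6 - 10)) = -1290240/(-8) = 161280
  a_4 = (5)(6)(161280) / (2(4 - 10)) = 4838400/(-12) = -403200
  a_2 = (3)(4)(-403200) / (2(2 - 10)) = -4838400/(-16) = 302400
  a_0 = (1)(2)(302400) / (2(0 - 10)) = 604800/(-20) = -30240
Hence H_10(x) = 1024 x^10 - 23040 x^8 + 161280 x^6 - 403200 x^4 + 302400 x^2 - 30240.

H_10(x); series = 1024 x^10 - 23040 x^8 + 161280 x^6 - 403200 x^4 + 302400 x^2 - 30240


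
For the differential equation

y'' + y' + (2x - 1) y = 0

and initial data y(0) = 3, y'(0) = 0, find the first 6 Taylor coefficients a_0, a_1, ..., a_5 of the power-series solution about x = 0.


Ansatz: y(x) = sum_{n>=0} a_n x^n, so y'(x) = sum_{n>=1} n a_n x^(n-1) and y''(x) = sum_{n>=2} n(n-1) a_n x^(n-2).
Substitute into P(x) y'' + Q(x) y' + R(x) y = 0 with P(x) = 1, Q(x) = 1, R(x) = 2x - 1, and match powers of x.
Initial conditions: a_0 = 3, a_1 = 0.
Setting the coefficient of each power of x to zero and solving order by order (substituting the coefficients already found):
  x^0: 2 a_2 + a_1 - a_0 = 0  ->  2 a_2 = -a_1 + a_0 = 3  ->  a_2 = 3/2
  x^1: 6 a_3 + 2 a_2 - a_1 + 2 a_0 = 0  ->  6 a_3 = -2 a_2 + a_1 - 2 a_0 = -9  ->  a_3 = -3/2
  x^2: 12 a_4 + 3 a_3 - a_2 + 2 a_1 = 0  ->  12 a_4 = -3 a_3 + a_2 - 2 a_1 = 6  ->  a_4 = 1/2
  x^3: 20 a_5 + 4 a_4 - a_3 + 2 a_2 = 0  ->  20 a_5 = -4 a_4 + a_3 - 2 a_2 = -13/2  ->  a_5 = -13/40
Truncated series: y(x) = 3 + (3/2) x^2 - (3/2) x^3 + (1/2) x^4 - (13/40) x^5 + O(x^6).

a_0 = 3; a_1 = 0; a_2 = 3/2; a_3 = -3/2; a_4 = 1/2; a_5 = -13/40


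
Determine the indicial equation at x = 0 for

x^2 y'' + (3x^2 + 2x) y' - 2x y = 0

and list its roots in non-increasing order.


Divide by x^2 to reach normal form y'' + P_1(x) y' + P_2(x) y = 0 with P_1(x) = 3 + 2/x and P_2(x) = -2/x.
x = 0 is a singular point because the y'-coefficient 3 + 2/x has a pole at x = 0 and the y-coefficient -2/x has a pole at x = 0.
It is a regular singular point because x P_1(x) = p(x) = 3x + 2 and x^2 P_2(x) = q(x) = -2x are polynomials, hence analytic at x = 0.
p(0) = 2,  q(0) = 0.
Indicial equation: r(r-1) + p(0) r + q(0) = 0, i.e. r^2 + (p(0) - 1) r + q(0) = 0, i.e. r^2 + 1 r = 0.
Discriminant: (1)^2 - 4(0) = 1, so r = (-1 ± 1)/2.
Solving: r_1 = 0, r_2 = -1.

indicial: r^2 + 1 r = 0; roots r_1 = 0, r_2 = -1


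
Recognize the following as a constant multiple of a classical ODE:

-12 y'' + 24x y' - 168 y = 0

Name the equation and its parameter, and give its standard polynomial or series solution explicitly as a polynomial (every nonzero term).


All three coefficients share the factor -12; dividing through by -12 gives  y'' - 2x y' + 14 y = 0.
This matches the Hermite equation y'' - 2x y' + 2n y = 0 with 2n = 14, so n = 7; the polynomial solution is H_7(x).
With y = sum_k a_k x^k, matching x^k gives (k+2)(k+1) a_{k+2} = 2(k - n) a_k = 2(k - 7) a_k. The right side vanishes at k = 7, so the series with the parity of 7 terminates at degree 7.
Standard normalization: leading coefficient of H_n is 2^n, so a_7 = 2^7 = 128. Work downward with a_k = (k+1)(k+2) a_{k+2} / (2(k - n)):
  a_5 = (6)(7)(128) / (2(5 - 7)) = 5376/(-4) = -1344
  a_3 = (4)(5)(-1344) / (2(3 - 7)) = -26880/(-8) = 3360
  a_1 = (2)(3)(3360) / (2(1 - 7)) = 20160/(-12) = -1680
Hence H_7(x) = 128 x^7 - 1344 x^5 + 3360 x^3 - 1680 x.

H_7(x); series = 128 x^7 - 1344 x^5 + 3360 x^3 - 1680 x


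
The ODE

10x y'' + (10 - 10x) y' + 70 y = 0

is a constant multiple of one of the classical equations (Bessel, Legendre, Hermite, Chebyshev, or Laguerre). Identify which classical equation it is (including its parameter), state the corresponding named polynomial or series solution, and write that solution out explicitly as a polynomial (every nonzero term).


All three coefficients share the factor 10; dividing through by 10 gives  x y'' + (1 - x) y' + 7 y = 0.
This matches the Laguerre equation x y'' + (1 - x) y' + n y = 0 with n = 7; the polynomial solution is L_7(x).
With y = sum_k a_k x^k, matching x^k gives (k+1)k a_{k+1} + (k+1) a_{k+1} - k a_k + n a_k = 0, i.e. (k+1)^2 a_{k+1} = (k - n) a_k = (k - 7) a_k. The right side vanishes at k = 7, so the series terminates at degree 7.
Standard normalization L_n(0) = 1 gives a_0 = 1. Work upward with a_{k+1} = (k - 7) a_k / (k+1)^2:
  a_1 = (0 - 7)(1) / 1^2 = -7/1 = -7
  a_2 = (1 - 7)(-7) / 2^2 = 42/4 = 21/2
  a_3 = (2 - 7)(21/2) / 3^2 = (-105/2)/9 = -35/6
  a_4 = (3 - 7)(-35/6) / 4^2 = (70/3)/16 = 35/24
  a_5 = (4 - 7)(35/24) / 5^2 = (-35/8)/25 = -7/40
  a_6 = (5 - 7)(-7/40) / 6^2 = (7/20)/36 = 7/720
  a_7 = (6 - 7)(7/720) / 7^2 = (-7/720)/49 = -1/5040
Hence L_7(x) = -x^7/5040 + 7 x^6/720 - 7 x^5/40 + 35 x^4/24 - 35 x^3/6 + 21 x^2/2 - 7 x + 1.

L_7(x); series = -x^7/5040 + 7 x^6/720 - 7 x^5/40 + 35 x^4/24 - 35 x^3/6 + 21 x^2/2 - 7 x + 1


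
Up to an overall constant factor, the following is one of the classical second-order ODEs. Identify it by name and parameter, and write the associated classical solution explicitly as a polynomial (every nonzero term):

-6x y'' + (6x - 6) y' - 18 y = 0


All three coefficients share the factor -6; dividing through by -6 gives  x y'' + (1 - x) y' + 3 y = 0.
This matches the Laguerre equation x y'' + (1 - x) y' + n y = 0 with n = 3; the polynomial solution is L_3(x).
With y = sum_k a_k x^k, matching x^k gives (k+1)k a_{k+1} + (k+1) a_{k+1} - k a_k + n a_k = 0, i.e. (k+1)^2 a_{k+1} = (k - n) a_k = (k - 3) a_k. The right side vanishes at k = 3, so the series terminates at degree 3.
Standard normalization L_n(0) = 1 gives a_0 = 1. Work upward with a_{k+1} = (k - 3) a_k / (k+1)^2:
  a_1 = (0 - 3)(1) / 1^2 = -3/1 = -3
  a_2 = (1 - 3)(-3) / 2^2 = 6/4 = 3/2
  a_3 = (2 - 3)(3/2) / 3^2 = (-3/2)/9 = -1/6
Hence L_3(x) = -x^3/6 + 3 x^2/2 - 3 x + 1.

L_3(x); series = -x^3/6 + 3 x^2/2 - 3 x + 1


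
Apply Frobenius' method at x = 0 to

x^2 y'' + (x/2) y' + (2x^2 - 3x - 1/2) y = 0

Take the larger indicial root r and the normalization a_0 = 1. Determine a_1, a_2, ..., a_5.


Write in Frobenius form y'' + (p(x)/x) y' + (q(x)/x^2) y = 0:
  p(x) = 1/2,  q(x) = 2x^2 - 3x - 1/2.
Indicial equation: r(r-1) + (1/2) r + (-1/2) = 0 -> roots r_1 = 1, r_2 = -1/2.
Take r = r_1 = 1. Let y(x) = x^r sum_{n>=0} a_n x^n with a_0 = 1.
Substitute y = x^r sum a_n x^n and match x^{r+n}. The recurrence is
  D(n) a_n - 3 a_{n-1} + 2 a_{n-2} = 0,  where D(n) = (r+n)(r+n-1) + (1/2)(r+n) + (-1/2).
  a_n = [3 a_{n-1} - 2 a_{n-2}] / D(n).
Since the indicial polynomial factors as (r - r_1)(r - r_2), D(n) = (r_1 + n - r_1)(r_1 + n - r_2) = n(n + 3/2).
Evaluating step by step (a_0 = 1):
  n = 1: D(1) = 1(1 + 3/2) = 5/2; numerator = 3(1) = 3; a_1 = (3)/(5/2) = 6/5
  n = 2: D(2) = 2(2 + 3/2) = 7; numerator = 3(6/5) - 2(1) = 8/5; a_2 = (8/5)/(7) = 8/35
  n = 3: D(3) = 3(3 + 3/2) = 27/2; numerator = 3(8/35) - 2(6/5) = -12/7; a_3 = (-12/7)/(27/2) = -8/63
  n = 4: D(4) = 4(4 + 3/2) = 22; numerator = 3(-8/63) - 2(8/35) = -88/105; a_4 = (-88/105)/(22) = -4/105
  n = 5: D(5) = 5(5 + 3/2) = 65/2; numerator = 3(-4/105) - 2(-8/63) = 44/315; a_5 = (44/315)/(65/2) = 88/20475

r = 1; a_0 = 1; a_1 = 6/5; a_2 = 8/35; a_3 = -8/63; a_4 = -4/105; a_5 = 88/20475


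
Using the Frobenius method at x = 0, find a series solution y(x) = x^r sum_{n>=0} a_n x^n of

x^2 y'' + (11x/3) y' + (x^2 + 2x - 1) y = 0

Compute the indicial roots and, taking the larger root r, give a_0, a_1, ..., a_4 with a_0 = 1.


Write in Frobenius form y'' + (p(x)/x) y' + (q(x)/x^2) y = 0:
  p(x) = 11/3,  q(x) = x^2 + 2x - 1.
Indicial equation: r(r-1) + (11/3) r + (-1) = 0 -> roots r_1 = 1/3, r_2 = -3.
Take r = r_1 = 1/3. Let y(x) = x^r sum_{n>=0} a_n x^n with a_0 = 1.
Substitute y = x^r sum a_n x^n and match x^{r+n}. The recurrence is
  D(n) a_n + 2 a_{n-1} + 1 a_{n-2} = 0,  where D(n) = (r+n)(r+n-1) + (11/3)(r+n) + (-1).
  a_n = [-2 a_{n-1} - 1 a_{n-2}] / D(n).
Since the indicial polynomial factors as (r - r_1)(r - r_2), D(n) = (r_1 + n - r_1)(r_1 + n - r_2) = n(n + 10/3).
Evaluating step by step (a_0 = 1):
  n = 1: D(1) = 1(1 + 10/3) = 13/3; numerator = -2(1) = -2; a_1 = (-2)/(13/3) = -6/13
  n = 2: D(2) = 2(2 + 10/3) = 32/3; numerator = -2(-6/13) - 1(1) = -1/13; a_2 = (-1/13)/(32/3) = -3/416
  n = 3: D(3) = 3(3 + 10/3) = 19; numerator = -2(-3/416) - 1(-6/13) = 99/208; a_3 = (99/208)/(19) = 99/3952
  n = 4: D(4) = 4(4 + 10/3) = 88/3; numerator = -2(99/3952) - 1(-3/416) = -339/7904; a_4 = (-339/7904)/(88/3) = -1017/695552

r = 1/3; a_0 = 1; a_1 = -6/13; a_2 = -3/416; a_3 = 99/3952; a_4 = -1017/695552


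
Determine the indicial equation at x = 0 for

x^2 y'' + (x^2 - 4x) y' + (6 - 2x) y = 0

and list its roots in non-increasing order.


Divide by x^2 to reach normal form y'' + P_1(x) y' + P_2(x) y = 0 with P_1(x) = 1 - 4/x and P_2(x) = -2/x + 6/x^2.
x = 0 is a singular point because the y'-coefficient 1 - 4/x has a pole at x = 0 and the y-coefficient -2/x + 6/x^2 has a pole at x = 0.
It is a regular singular point because x P_1(x) = p(x) = x - 4 and x^2 P_2(x) = q(x) = 6 - 2x are polynomials, hence analytic at x = 0.
p(0) = -4,  q(0) = 6.
Indicial equation: r(r-1) + p(0) r + q(0) = 0, i.e. r^2 + (p(0) - 1) r + q(0) = 0, i.e. r^2 - 5 r + 6 = 0.
Discriminant: (-5)^2 - 4(6) = 1, so r = (5 ± 1)/2.
Solving: r_1 = 3, r_2 = 2.

indicial: r^2 - 5 r + 6 = 0; roots r_1 = 3, r_2 = 2


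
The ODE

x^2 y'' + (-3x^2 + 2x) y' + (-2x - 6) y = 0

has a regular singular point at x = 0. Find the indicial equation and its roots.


Divide by x^2 to reach normal form y'' + P_1(x) y' + P_2(x) y = 0 with P_1(x) = -3 + 2/x and P_2(x) = -2/x - 6/x^2.
x = 0 is a singular point because the y'-coefficient -3 + 2/x has a pole at x = 0 and the y-coefficient -2/x - 6/x^2 has a pole at x = 0.
It is a regular singular point because x P_1(x) = p(x) = 2 - 3x and x^2 P_2(x) = q(x) = -2x - 6 are polynomials, hence analytic at x = 0.
p(0) = 2,  q(0) = -6.
Indicial equation: r(r-1) + p(0) r + q(0) = 0, i.e. r^2 + (p(0) - 1) r + q(0) = 0, i.e. r^2 + 1 r - 6 = 0.
Discriminant: (1)^2 - 4(-6) = 25, so r = (-1 ± 5)/2.
Solving: r_1 = 2, r_2 = -3.

indicial: r^2 + 1 r - 6 = 0; roots r_1 = 2, r_2 = -3


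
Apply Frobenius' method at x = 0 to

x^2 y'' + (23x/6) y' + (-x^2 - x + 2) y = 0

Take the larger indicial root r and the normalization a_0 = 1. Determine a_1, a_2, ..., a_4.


Write in Frobenius form y'' + (p(x)/x) y' + (q(x)/x^2) y = 0:
  p(x) = 23/6,  q(x) = -x^2 - x + 2.
Indicial equation: r(r-1) + (23/6) r + (2) = 0 -> roots r_1 = -4/3, r_2 = -3/2.
Take r = r_1 = -4/3. Let y(x) = x^r sum_{n>=0} a_n x^n with a_0 = 1.
Substitute y = x^r sum a_n x^n and match x^{r+n}. The recurrence is
  D(n) a_n - 1 a_{n-1} - 1 a_{n-2} = 0,  where D(n) = (r+n)(r+n-1) + (23/6)(r+n) + (2).
  a_n = [1 a_{n-1} + 1 a_{n-2}] / D(n).
Since the indicial polynomial factors as (r - r_1)(r - r_2), D(n) = (r_1 + n - r_1)(r_1 + n - r_2) = n(n + 1/6).
Evaluating step by step (a_0 = 1):
  n = 1: D(1) = 1(1 + 1/6) = 7/6; numerator = 1(1) = 1; a_1 = (1)/(7/6) = 6/7
  n = 2: D(2) = 2(2 + 1/6) = 13/3; numerator = 1(6/7) + 1(1) = 13/7; a_2 = (13/7)/(13/3) = 3/7
  n = 3: D(3) = 3(3 + 1/6) = 19/2; numerator = 1(3/7) + 1(6/7) = 9/7; a_3 = (9/7)/(19/2) = 18/133
  n = 4: D(4) = 4(4 + 1/6) = 50/3; numerator = 1(18/133) + 1(3/7) = 75/133; a_4 = (75/133)/(50/3) = 9/266

r = -4/3; a_0 = 1; a_1 = 6/7; a_2 = 3/7; a_3 = 18/133; a_4 = 9/266


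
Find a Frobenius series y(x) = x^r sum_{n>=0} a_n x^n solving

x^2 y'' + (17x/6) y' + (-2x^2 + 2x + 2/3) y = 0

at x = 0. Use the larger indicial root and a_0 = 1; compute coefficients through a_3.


Write in Frobenius form y'' + (p(x)/x) y' + (q(x)/x^2) y = 0:
  p(x) = 17/6,  q(x) = -2x^2 + 2x + 2/3.
Indicial equation: r(r-1) + (17/6) r + (2/3) = 0 -> roots r_1 = -1/2, r_2 = -4/3.
Take r = r_1 = -1/2. Let y(x) = x^r sum_{n>=0} a_n x^n with a_0 = 1.
Substitute y = x^r sum a_n x^n and match x^{r+n}. The recurrence is
  D(n) a_n + 2 a_{n-1} - 2 a_{n-2} = 0,  where D(n) = (r+n)(r+n-1) + (17/6)(r+n) + (2/3).
  a_n = [-2 a_{n-1} + 2 a_{n-2}] / D(n).
Since the indicial polynomial factors as (r - r_1)(r - r_2), D(n) = (r_1 + n - r_1)(r_1 + n - r_2) = n(n + 5/6).
Evaluating step by step (a_0 = 1):
  n = 1: D(1) = 1(1 + 5/6) = 11/6; numerator = -2(1) = -2; a_1 = (-2)/(11/6) = -12/11
  n = 2: D(2) = 2(2 + 5/6) = 17/3; numerator = -2(-12/11) + 2(1) = 46/11; a_2 = (46/11)/(17/3) = 138/187
  n = 3: D(3) = 3(3 + 5/6) = 23/2; numerator = -2(138/187) + 2(-12/11) = -684/187; a_3 = (-684/187)/(23/2) = -1368/4301

r = -1/2; a_0 = 1; a_1 = -12/11; a_2 = 138/187; a_3 = -1368/4301


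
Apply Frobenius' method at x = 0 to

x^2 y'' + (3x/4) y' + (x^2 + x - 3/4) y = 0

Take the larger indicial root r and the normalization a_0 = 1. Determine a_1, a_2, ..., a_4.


Write in Frobenius form y'' + (p(x)/x) y' + (q(x)/x^2) y = 0:
  p(x) = 3/4,  q(x) = x^2 + x - 3/4.
Indicial equation: r(r-1) + (3/4) r + (-3/4) = 0 -> roots r_1 = 1, r_2 = -3/4.
Take r = r_1 = 1. Let y(x) = x^r sum_{n>=0} a_n x^n with a_0 = 1.
Substitute y = x^r sum a_n x^n and match x^{r+n}. The recurrence is
  D(n) a_n + 1 a_{n-1} + 1 a_{n-2} = 0,  where D(n) = (r+n)(r+n-1) + (3/4)(r+n) + (-3/4).
  a_n = [-1 a_{n-1} - 1 a_{n-2}] / D(n).
Since the indicial polynomial factors as (r - r_1)(r - r_2), D(n) = (r_1 + n - r_1)(r_1 + n - r_2) = n(n + 7/4).
Evaluating step by step (a_0 = 1):
  n = 1: D(1) = 1(1 + 7/4) = 11/4; numerator = -1(1) = -1; a_1 = (-1)/(11/4) = -4/11
  n = 2: D(2) = 2(2 + 7/4) = 15/2; numerator = -1(-4/11) - 1(1) = -7/11; a_2 = (-7/11)/(15/2) = -14/165
  n = 3: D(3) = 3(3 + 7/4) = 57/4; numerator = -1(-14/165) - 1(-4/11) = 74/165; a_3 = (74/165)/(57/4) = 296/9405
  n = 4: D(4) = 4(4 + 7/4) = 23; numerator = -1(296/9405) - 1(-14/165) = 502/9405; a_4 = (502/9405)/(23) = 502/216315

r = 1; a_0 = 1; a_1 = -4/11; a_2 = -14/165; a_3 = 296/9405; a_4 = 502/216315


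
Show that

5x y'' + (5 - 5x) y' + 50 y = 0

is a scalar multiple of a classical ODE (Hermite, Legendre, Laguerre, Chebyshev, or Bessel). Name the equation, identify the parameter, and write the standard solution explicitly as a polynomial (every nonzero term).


All three coefficients share the factor 5; dividing through by 5 gives  x y'' + (1 - x) y' + 10 y = 0.
This matches the Laguerre equation x y'' + (1 - x) y' + n y = 0 with n = 10; the polynomial solution is L_10(x).
With y = sum_k a_k x^k, matching x^k gives (k+1)k a_{k+1} + (k+1) a_{k+1} - k a_k + n a_k = 0, i.e. (k+1)^2 a_{k+1} = (k - n) a_k = (k - 10) a_k. The right side vanishes at k = 10, so the series terminates at degree 10.
Standard normalization L_n(0) = 1 gives a_0 = 1. Work upward with a_{k+1} = (k - 10) a_k / (k+1)^2:
  a_1 = (0 - 10)(1) / 1^2 = -10/1 = -10
  a_2 = (1 - 10)(-10) / 2^2 = 90/4 = 45/2
  a_3 = (2 - 10)(45/2) / 3^2 = -180/9 = -20
  a_4 = (3 - 10)(-20) / 4^2 = 140/16 = 35/4
  a_5 = (4 - 10)(35/4) / 5^2 = (-105/2)/25 = -21/10
  a_6 = (5 - 10)(-21/10) / 6^2 = (21/2)/36 = 7/24
  a_7 = (6 - 10)(7/24) / 7^2 = (-7/6)/49 = -1/42
  a_8 = (7 - 10)(-1/42) / 8^2 = (1/14)/64 = 1/896
  a_9 = (8 - 10)(1/896) / 9^2 = (-1/448)/81 = -1/36288
  a_10 = (9 - 10)(-1/36288) / 10^2 = (1/36288)/100 = 1/3628800
Hence L_10(x) = x^10/3628800 - x^9/36288 + x^8/896 - x^7/42 + 7 x^6/24 - 21 x^5/10 + 35 x^4/4 - 20 x^3 + 45 x^2/2 - 10 x + 1.

L_10(x); series = x^10/3628800 - x^9/36288 + x^8/896 - x^7/42 + 7 x^6/24 - 21 x^5/10 + 35 x^4/4 - 20 x^3 + 45 x^2/2 - 10 x + 1


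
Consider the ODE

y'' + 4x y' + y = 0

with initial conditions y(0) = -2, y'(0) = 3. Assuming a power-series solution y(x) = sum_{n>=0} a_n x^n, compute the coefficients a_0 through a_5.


Ansatz: y(x) = sum_{n>=0} a_n x^n, so y'(x) = sum_{n>=1} n a_n x^(n-1) and y''(x) = sum_{n>=2} n(n-1) a_n x^(n-2).
Substitute into P(x) y'' + Q(x) y' + R(x) y = 0 with P(x) = 1, Q(x) = 4x, R(x) = 1, and match powers of x.
Initial conditions: a_0 = -2, a_1 = 3.
Setting the coefficient of each power of x to zero and solving order by order (substituting the coefficients already found):
  x^0: 2 a_2 + a_0 = 0  ->  2 a_2 = -a_0 = 2  ->  a_2 = 1
  x^1: 6 a_3 + 5 a_1 = 0  ->  6 a_3 = -5 a_1 = -15  ->  a_3 = -5/2
  x^2: 12 a_4 + 9 a_2 = 0  ->  12 a_4 = -9 a_2 = -9  ->  a_4 = -3/4
  x^3: 20 a_5 + 13 a_3 = 0  ->  20 a_5 = -13 a_3 = 65/2  ->  a_5 = 13/8
Truncated series: y(x) = -2 + 3 x + x^2 - (5/2) x^3 - (3/4) x^4 + (13/8) x^5 + O(x^6).

a_0 = -2; a_1 = 3; a_2 = 1; a_3 = -5/2; a_4 = -3/4; a_5 = 13/8


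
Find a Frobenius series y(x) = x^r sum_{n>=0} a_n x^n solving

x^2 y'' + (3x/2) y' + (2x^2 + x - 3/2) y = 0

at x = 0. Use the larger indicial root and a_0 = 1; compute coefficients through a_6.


Write in Frobenius form y'' + (p(x)/x) y' + (q(x)/x^2) y = 0:
  p(x) = 3/2,  q(x) = 2x^2 + x - 3/2.
Indicial equation: r(r-1) + (3/2) r + (-3/2) = 0 -> roots r_1 = 1, r_2 = -3/2.
Take r = r_1 = 1. Let y(x) = x^r sum_{n>=0} a_n x^n with a_0 = 1.
Substitute y = x^r sum a_n x^n and match x^{r+n}. The recurrence is
  D(n) a_n + 1 a_{n-1} + 2 a_{n-2} = 0,  where D(n) = (r+n)(r+n-1) + (3/2)(r+n) + (-3/2).
  a_n = [-1 a_{n-1} - 2 a_{n-2}] / D(n).
Since the indicial polynomial factors as (r - r_1)(r - r_2), D(n) = (r_1 + n - r_1)(r_1 + n - r_2) = n(n + 5/2).
Evaluating step by step (a_0 = 1):
  n = 1: D(1) = 1(1 + 5/2) = 7/2; numerator = -1(1) = -1; a_1 = (-1)/(7/2) = -2/7
  n = 2: D(2) = 2(2 + 5/2) = 9; numerator = -1(-2/7) - 2(1) = -12/7; a_2 = (-12/7)/(9) = -4/21
  n = 3: D(3) = 3(3 + 5/2) = 33/2; numerator = -1(-4/21) - 2(-2/7) = 16/21; a_3 = (16/21)/(33/2) = 32/693
  n = 4: D(4) = 4(4 + 5/2) = 26; numerator = -1(32/693) - 2(-4/21) = 232/693; a_4 = (232/693)/(26) = 116/9009
  n = 5: D(5) = 5(5 + 5/2) = 75/2; numerator = -1(116/9009) - 2(32/693) = -316/3003; a_5 = (-316/3003)/(75/2) = -632/225225
  n = 6: D(6) = 6(6 + 5/2) = 51; numerator = -1(-632/225225) - 2(116/9009) = -5168/225225; a_6 = (-5168/225225)/(51) = -304/675675

r = 1; a_0 = 1; a_1 = -2/7; a_2 = -4/21; a_3 = 32/693; a_4 = 116/9009; a_5 = -632/225225; a_6 = -304/675675


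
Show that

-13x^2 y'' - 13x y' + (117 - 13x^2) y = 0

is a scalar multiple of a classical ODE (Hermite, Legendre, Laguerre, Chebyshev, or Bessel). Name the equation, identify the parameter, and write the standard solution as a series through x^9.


All three coefficients share the factor -13; dividing through by -13 gives  x^2 y'' + x y' + (x^2 - 9) y = 0.
This matches the Bessel equation x^2 y'' + x y' + (x^2 - nu^2) y = 0 with nu^2 = 9, so nu = 3; the solution bounded at x = 0 is J_3(x).
Frobenius at x = 0: indicial roots ±nu; for r = nu the recurrence k(k + 2nu) c_k = -c_{k-2} gives the standard series J_nu(x) = sum_{k>=0} (-1)^k / (k! (k+nu)!) (x/2)^(2k+nu). Evaluate the first 4 terms:
  k = 0: (-1)^0 / (0! * 3! * 2^3) x^3 = 1/(1*6*8) x^3 = (1/48) x^3
  k = 1: (-1)^1 / (1! * 4! * 2^5) x^5 = -1/(1*24*32) x^5 = (-1/768) x^5
  k = 2: (-1)^2 / (2! * 5! * 2^7) x^7 = 1/(2*120*128) x^7 = (1/30720) x^7
  k = 3: (-1)^3 / (3! * 6! * 2^9) x^9 = -1/(6*720*512) x^9 = (-1/2211840) x^9
Hence J_3(x) = -x^9/2211840 + x^7/30720 - x^5/768 + x^3/48 + ....

J_3(x); series = -x^9/2211840 + x^7/30720 - x^5/768 + x^3/48


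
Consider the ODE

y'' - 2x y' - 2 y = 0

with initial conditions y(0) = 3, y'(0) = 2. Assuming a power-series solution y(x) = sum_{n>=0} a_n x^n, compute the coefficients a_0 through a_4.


Ansatz: y(x) = sum_{n>=0} a_n x^n, so y'(x) = sum_{n>=1} n a_n x^(n-1) and y''(x) = sum_{n>=2} n(n-1) a_n x^(n-2).
Substitute into P(x) y'' + Q(x) y' + R(x) y = 0 with P(x) = 1, Q(x) = -2x, R(x) = -2, and match powers of x.
Initial conditions: a_0 = 3, a_1 = 2.
Setting the coefficient of each power of x to zero and solving order by order (substituting the coefficients already found):
  x^0: 2 a_2 - 2 a_0 = 0  ->  2 a_2 = 2 a_0 = 6  ->  a_2 = 3
  x^1: 6 a_3 - 4 a_1 = 0  ->  6 a_3 = 4 a_1 = 8  ->  a_3 = 4/3
  x^2: 12 a_4 - 6 a_2 = 0  ->  12 a_4 = 6 a_2 = 18  ->  a_4 = 3/2
Truncated series: y(x) = 3 + 2 x + 3 x^2 + (4/3) x^3 + (3/2) x^4 + O(x^5).

a_0 = 3; a_1 = 2; a_2 = 3; a_3 = 4/3; a_4 = 3/2


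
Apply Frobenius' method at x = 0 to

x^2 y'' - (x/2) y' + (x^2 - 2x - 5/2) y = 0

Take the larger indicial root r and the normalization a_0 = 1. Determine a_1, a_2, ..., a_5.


Write in Frobenius form y'' + (p(x)/x) y' + (q(x)/x^2) y = 0:
  p(x) = -1/2,  q(x) = x^2 - 2x - 5/2.
Indicial equation: r(r-1) + (-1/2) r + (-5/2) = 0 -> roots r_1 = 5/2, r_2 = -1.
Take r = r_1 = 5/2. Let y(x) = x^r sum_{n>=0} a_n x^n with a_0 = 1.
Substitute y = x^r sum a_n x^n and match x^{r+n}. The recurrence is
  D(n) a_n - 2 a_{n-1} + 1 a_{n-2} = 0,  where D(n) = (r+n)(r+n-1) + (-1/2)(r+n) + (-5/2).
  a_n = [2 a_{n-1} - 1 a_{n-2}] / D(n).
Since the indicial polynomial factors as (r - r_1)(r - r_2), D(n) = (r_1 + n - r_1)(r_1 + n - r_2) = n(n + 7/2).
Evaluating step by step (a_0 = 1):
  n = 1: D(1) = 1(1 + 7/2) = 9/2; numerator = 2(1) = 2; a_1 = (2)/(9/2) = 4/9
  n = 2: D(2) = 2(2 + 7/2) = 11; numerator = 2(4/9) - 1(1) = -1/9; a_2 = (-1/9)/(11) = -1/99
  n = 3: D(3) = 3(3 + 7/2) = 39/2; numerator = 2(-1/99) - 1(4/9) = -46/99; a_3 = (-46/99)/(39/2) = -92/3861
  n = 4: D(4) = 4(4 + 7/2) = 30; numerator = 2(-92/3861) - 1(-1/99) = -145/3861; a_4 = (-145/3861)/(30) = -29/23166
  n = 5: D(5) = 5(5 + 7/2) = 85/2; numerator = 2(-29/23166) - 1(-92/3861) = 19/891; a_5 = (19/891)/(85/2) = 38/75735

r = 5/2; a_0 = 1; a_1 = 4/9; a_2 = -1/99; a_3 = -92/3861; a_4 = -29/23166; a_5 = 38/75735


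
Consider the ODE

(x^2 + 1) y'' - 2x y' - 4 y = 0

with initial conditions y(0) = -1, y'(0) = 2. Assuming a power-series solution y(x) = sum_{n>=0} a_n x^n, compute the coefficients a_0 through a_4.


Ansatz: y(x) = sum_{n>=0} a_n x^n, so y'(x) = sum_{n>=1} n a_n x^(n-1) and y''(x) = sum_{n>=2} n(n-1) a_n x^(n-2).
Substitute into P(x) y'' + Q(x) y' + R(x) y = 0 with P(x) = x^2 + 1, Q(x) = -2x, R(x) = -4, and match powers of x.
Initial conditions: a_0 = -1, a_1 = 2.
Setting the coefficient of each power of x to zero and solving order by order (substituting the coefficients already found):
  x^0: 2 a_2 - 4 a_0 = 0  ->  2 a_2 = 4 a_0 = -4  ->  a_2 = -2
  x^1: 6 a_3 - 6 a_1 = 0  ->  6 a_3 = 6 a_1 = 12  ->  a_3 = 2
  x^2: 12 a_4 - 6 a_2 = 0  ->  12 a_4 = 6 a_2 = -12  ->  a_4 = -1
Truncated series: y(x) = -1 + 2 x - 2 x^2 + 2 x^3 - x^4 + O(x^5).

a_0 = -1; a_1 = 2; a_2 = -2; a_3 = 2; a_4 = -1


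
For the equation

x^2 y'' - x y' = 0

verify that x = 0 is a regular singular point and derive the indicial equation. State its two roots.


Divide by x^2 to reach normal form y'' + P_1(x) y' + P_2(x) y = 0 with P_1(x) = -1/x and P_2(x) = 0.
x = 0 is a singular point because the y'-coefficient -1/x has a pole at x = 0.
It is a regular singular point because x P_1(x) = p(x) = -1 and x^2 P_2(x) = q(x) = 0 are polynomials, hence analytic at x = 0.
p(0) = -1,  q(0) = 0.
Indicial equation: r(r-1) + p(0) r + q(0) = 0, i.e. r^2 + (p(0) - 1) r + q(0) = 0, i.e. r^2 - 2 r = 0.
Discriminant: (-2)^2 - 4(0) = 4, so r = (2 ± 2)/2.
Solving: r_1 = 2, r_2 = 0.

indicial: r^2 - 2 r = 0; roots r_1 = 2, r_2 = 0


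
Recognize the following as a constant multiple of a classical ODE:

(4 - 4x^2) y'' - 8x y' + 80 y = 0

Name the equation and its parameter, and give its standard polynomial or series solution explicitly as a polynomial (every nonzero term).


All three coefficients share the factor 4; dividing through by 4 gives  (1 - x^2) y'' - 2x y' + 20 y = 0.
This matches the Legendre equation (1 - x^2) y'' - 2x y' + n(n+1) y = 0 (note the -2x y' term) with n(n+1) = 20, so n = 4; the polynomial solution is P_4(x).
With y = sum_k a_k x^k, matching x^k gives (k+2)(k+1) a_{k+2} = [k(k+1) - n(n+1)] a_k = (k - 4)(k + 5) a_k. The right side vanishes at k = 4, so the series with the parity of 4 terminates at degree 4.
Standard normalization (P_n(1) = 1): leading coefficient (2n)!/(2^n (n!)^2) = 40320/(16*576) = 35/8, so a_4 = 35/8. Work downward with a_k = (k+1)(k+2) a_{k+2} / ((k - 4)(k + 5)):
  a_2 = (3)(4)(35/8) / ((2 - 4)(2 + 5)) = (105/2)/(-14) = -15/4
  a_0 = (1)(2)(-15/4) / ((0 - 4)(0 + 5)) = (-15/2)/(-20) = 3/8
Hence P_4(x) = 35 x^4/8 - 15 x^2/4 + 3/8.

P_4(x); series = 35 x^4/8 - 15 x^2/4 + 3/8
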